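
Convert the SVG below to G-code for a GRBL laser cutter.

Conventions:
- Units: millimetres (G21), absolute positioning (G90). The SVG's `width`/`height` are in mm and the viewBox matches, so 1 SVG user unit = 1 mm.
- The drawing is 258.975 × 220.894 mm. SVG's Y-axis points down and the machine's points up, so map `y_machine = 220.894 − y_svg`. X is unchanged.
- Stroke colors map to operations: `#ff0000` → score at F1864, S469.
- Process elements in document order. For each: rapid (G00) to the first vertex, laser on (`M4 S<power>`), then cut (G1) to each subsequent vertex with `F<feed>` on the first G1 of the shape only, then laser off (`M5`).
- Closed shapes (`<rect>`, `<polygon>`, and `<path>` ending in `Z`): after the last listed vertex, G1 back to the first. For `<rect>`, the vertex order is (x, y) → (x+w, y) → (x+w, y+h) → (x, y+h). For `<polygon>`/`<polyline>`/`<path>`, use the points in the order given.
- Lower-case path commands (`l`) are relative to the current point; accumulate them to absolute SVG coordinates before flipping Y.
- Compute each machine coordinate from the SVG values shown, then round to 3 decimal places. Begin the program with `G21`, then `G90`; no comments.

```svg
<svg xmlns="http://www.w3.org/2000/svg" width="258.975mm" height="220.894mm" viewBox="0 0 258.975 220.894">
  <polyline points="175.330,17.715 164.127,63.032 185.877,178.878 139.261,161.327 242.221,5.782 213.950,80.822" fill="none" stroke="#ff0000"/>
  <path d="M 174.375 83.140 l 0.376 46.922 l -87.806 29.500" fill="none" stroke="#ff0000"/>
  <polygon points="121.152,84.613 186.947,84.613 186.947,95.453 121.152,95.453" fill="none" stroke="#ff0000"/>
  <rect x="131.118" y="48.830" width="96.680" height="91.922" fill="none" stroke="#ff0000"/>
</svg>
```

G21
G90
G00 X175.330 Y203.179
M4 S469
G1 X164.127 Y157.862 F1864
G1 X185.877 Y42.016
G1 X139.261 Y59.567
G1 X242.221 Y215.112
G1 X213.950 Y140.072
M5
G00 X174.375 Y137.754
M4 S469
G1 X174.751 Y90.832 F1864
G1 X86.945 Y61.332
M5
G00 X121.152 Y136.281
M4 S469
G1 X186.947 Y136.281 F1864
G1 X186.947 Y125.441
G1 X121.152 Y125.441
G1 X121.152 Y136.281
M5
G00 X131.118 Y172.064
M4 S469
G1 X227.798 Y172.064 F1864
G1 X227.798 Y80.142
G1 X131.118 Y80.142
G1 X131.118 Y172.064
M5

viewBox `0 0 258.975 220.894` with mm width/height → 1 unit = 1 mm. Flip: y_m = 220.894 − y_svg.

**Shape 1** — `<polyline>` open polyline, stroke `#ff0000` → score (S469, F1864). Machine vertices: (175.330,203.179) → (164.127,157.862) → (185.877,42.016) → (139.261,59.567) → (242.221,215.112) → (213.950,140.072). Open path.

**Shape 2** — `<path>` open polyline, stroke `#ff0000` → score (S469, F1864). Machine vertices: (174.375,137.754) → (174.751,90.832) → (86.945,61.332). Open path.

**Shape 3** — `<polygon>` rectangle, stroke `#ff0000` → score (S469, F1864). Machine vertices: (121.152,136.281) → (186.947,136.281) → (186.947,125.441) → (121.152,125.441) → (121.152,136.281). Closed: final G1 returns to the first vertex.

**Shape 4** — `<rect>` rectangle, stroke `#ff0000` → score (S469, F1864). Machine vertices: (131.118,172.064) → (227.798,172.064) → (227.798,80.142) → (131.118,80.142) → (131.118,172.064). Closed: final G1 returns to the first vertex.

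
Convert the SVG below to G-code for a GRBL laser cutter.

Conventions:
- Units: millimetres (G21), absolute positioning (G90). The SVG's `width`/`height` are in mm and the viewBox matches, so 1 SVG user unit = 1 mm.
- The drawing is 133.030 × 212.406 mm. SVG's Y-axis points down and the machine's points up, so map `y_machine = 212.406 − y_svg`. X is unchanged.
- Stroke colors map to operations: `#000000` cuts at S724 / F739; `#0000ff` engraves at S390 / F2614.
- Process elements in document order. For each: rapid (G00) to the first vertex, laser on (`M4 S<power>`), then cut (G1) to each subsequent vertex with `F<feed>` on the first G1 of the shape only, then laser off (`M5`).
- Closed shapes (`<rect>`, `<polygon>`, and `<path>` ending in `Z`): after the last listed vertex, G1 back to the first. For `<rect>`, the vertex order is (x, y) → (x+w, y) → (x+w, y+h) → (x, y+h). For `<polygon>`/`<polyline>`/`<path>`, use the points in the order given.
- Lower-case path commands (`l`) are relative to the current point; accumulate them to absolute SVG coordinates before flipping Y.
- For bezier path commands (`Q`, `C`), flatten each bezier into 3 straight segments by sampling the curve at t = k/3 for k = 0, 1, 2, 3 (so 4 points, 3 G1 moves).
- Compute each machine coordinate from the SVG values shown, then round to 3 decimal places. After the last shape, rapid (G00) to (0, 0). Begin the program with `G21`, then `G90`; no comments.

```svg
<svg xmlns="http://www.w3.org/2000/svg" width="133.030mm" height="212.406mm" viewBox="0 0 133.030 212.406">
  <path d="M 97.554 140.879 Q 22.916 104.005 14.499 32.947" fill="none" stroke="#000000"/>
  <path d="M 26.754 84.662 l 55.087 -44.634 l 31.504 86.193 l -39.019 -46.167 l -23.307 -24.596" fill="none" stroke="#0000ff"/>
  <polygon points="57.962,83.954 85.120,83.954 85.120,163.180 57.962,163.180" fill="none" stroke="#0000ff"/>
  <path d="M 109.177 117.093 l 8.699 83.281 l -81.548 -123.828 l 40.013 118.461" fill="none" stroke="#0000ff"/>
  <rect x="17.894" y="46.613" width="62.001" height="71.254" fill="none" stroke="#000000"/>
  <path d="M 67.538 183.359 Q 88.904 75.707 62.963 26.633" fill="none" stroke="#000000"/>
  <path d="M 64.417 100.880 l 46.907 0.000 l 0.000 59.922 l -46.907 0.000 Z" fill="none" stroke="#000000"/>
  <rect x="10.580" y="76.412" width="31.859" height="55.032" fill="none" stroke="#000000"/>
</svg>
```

G21
G90
G00 X97.554 Y71.527
M4 S724
G1 X55.153 Y99.908 F739
G1 X27.468 Y135.885
G1 X14.499 Y179.459
M5
G00 X26.754 Y127.744
M4 S390
G1 X81.841 Y172.378 F2614
G1 X113.345 Y86.185
G1 X74.326 Y132.352
G1 X51.019 Y156.948
M5
G00 X57.962 Y128.452
M4 S390
G1 X85.120 Y128.452 F2614
G1 X85.120 Y49.226
G1 X57.962 Y49.226
G1 X57.962 Y128.452
M5
G00 X109.177 Y95.313
M4 S390
G1 X117.876 Y12.032 F2614
G1 X36.328 Y135.860
G1 X76.341 Y17.399
M5
G00 X17.894 Y165.793
M4 S724
G1 X79.895 Y165.793 F739
G1 X79.895 Y94.539
G1 X17.894 Y94.539
G1 X17.894 Y165.793
M5
G00 X67.538 Y29.047
M4 S724
G1 X76.526 Y94.306 F739
G1 X75.001 Y146.548
G1 X62.963 Y185.773
M5
G00 X64.417 Y111.526
M4 S724
G1 X111.324 Y111.526 F739
G1 X111.324 Y51.604
G1 X64.417 Y51.604
G1 X64.417 Y111.526
M5
G00 X10.580 Y135.994
M4 S724
G1 X42.439 Y135.994 F739
G1 X42.439 Y80.962
G1 X10.580 Y80.962
G1 X10.580 Y135.994
M5
G00 X0.000 Y0.000

1 u = 1 mm; y_m = 212.406 − y.

[1] `<path>` quadratic bezier, #000000→cut S724 F739: (97.554,71.527) → (55.153,99.908) → (27.468,135.885) → (14.499,179.459)

[2] `<path>` open polyline, #0000ff→engrave S390 F2614: (26.754,127.744) → (81.841,172.378) → (113.345,86.185) → (74.326,132.352) → (51.019,156.948)

[3] `<polygon>` rectangle, #0000ff→engrave S390 F2614: (57.962,128.452) → (85.120,128.452) → (85.120,49.226) → (57.962,49.226) → (57.962,128.452) (closed)

[4] `<path>` open polyline, #0000ff→engrave S390 F2614: (109.177,95.313) → (117.876,12.032) → (36.328,135.860) → (76.341,17.399)

[5] `<rect>` rectangle, #000000→cut S724 F739: (17.894,165.793) → (79.895,165.793) → (79.895,94.539) → (17.894,94.539) → (17.894,165.793) (closed)

[6] `<path>` quadratic bezier, #000000→cut S724 F739: (67.538,29.047) → (76.526,94.306) → (75.001,146.548) → (62.963,185.773)

[7] `<path>` rectangle, #000000→cut S724 F739: (64.417,111.526) → (111.324,111.526) → (111.324,51.604) → (64.417,51.604) → (64.417,111.526) (closed)

[8] `<rect>` rectangle, #000000→cut S724 F739: (10.580,135.994) → (42.439,135.994) → (42.439,80.962) → (10.580,80.962) → (10.580,135.994) (closed)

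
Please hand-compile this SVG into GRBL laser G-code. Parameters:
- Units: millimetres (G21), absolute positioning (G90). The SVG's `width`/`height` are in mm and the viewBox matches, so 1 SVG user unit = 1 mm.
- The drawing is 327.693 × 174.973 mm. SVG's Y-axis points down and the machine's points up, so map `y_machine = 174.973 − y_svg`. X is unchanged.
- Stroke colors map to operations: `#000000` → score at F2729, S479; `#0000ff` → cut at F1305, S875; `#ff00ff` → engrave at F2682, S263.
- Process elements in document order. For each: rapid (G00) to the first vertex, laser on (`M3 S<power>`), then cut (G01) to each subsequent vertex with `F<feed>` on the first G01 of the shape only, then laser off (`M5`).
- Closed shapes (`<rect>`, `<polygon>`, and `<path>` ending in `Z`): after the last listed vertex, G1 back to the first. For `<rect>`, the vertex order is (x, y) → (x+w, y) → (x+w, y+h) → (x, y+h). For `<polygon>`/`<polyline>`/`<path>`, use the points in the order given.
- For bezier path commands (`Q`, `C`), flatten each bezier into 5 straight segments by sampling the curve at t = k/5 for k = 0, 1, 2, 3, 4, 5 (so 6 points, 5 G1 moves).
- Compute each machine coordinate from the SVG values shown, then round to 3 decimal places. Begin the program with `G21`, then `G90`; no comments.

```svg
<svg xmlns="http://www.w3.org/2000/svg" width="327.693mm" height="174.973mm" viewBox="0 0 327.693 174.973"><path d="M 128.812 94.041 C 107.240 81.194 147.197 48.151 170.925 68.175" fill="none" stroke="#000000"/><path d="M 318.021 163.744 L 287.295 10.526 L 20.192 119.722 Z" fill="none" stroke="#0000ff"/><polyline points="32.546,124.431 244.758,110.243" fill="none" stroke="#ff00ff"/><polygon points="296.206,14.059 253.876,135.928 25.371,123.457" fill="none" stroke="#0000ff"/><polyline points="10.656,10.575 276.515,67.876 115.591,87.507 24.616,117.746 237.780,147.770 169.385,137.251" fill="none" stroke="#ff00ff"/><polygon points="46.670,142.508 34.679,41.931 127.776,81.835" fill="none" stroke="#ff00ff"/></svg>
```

G21
G90
G00 X128.812 Y80.932
M3 S479
G01 X122.630 Y90.478 F2729
G01 X127.483 Y101.354
G01 X139.638 Y110.043
G01 X155.363 Y113.030
G01 X170.925 Y106.798
M5
G00 X318.021 Y11.229
M3 S875
G01 X287.295 Y164.447 F1305
G01 X20.192 Y55.251
G01 X318.021 Y11.229
M5
G00 X32.546 Y50.542
M3 S263
G01 X244.758 Y64.730 F2682
M5
G00 X296.206 Y160.914
M3 S875
G01 X253.876 Y39.045 F1305
G01 X25.371 Y51.516
G01 X296.206 Y160.914
M5
G00 X10.656 Y164.398
M3 S263
G01 X276.515 Y107.097 F2682
G01 X115.591 Y87.466
G01 X24.616 Y57.227
G01 X237.780 Y27.203
G01 X169.385 Y37.722
M5
G00 X46.670 Y32.465
M3 S263
G01 X34.679 Y133.042 F2682
G01 X127.776 Y93.138
G01 X46.670 Y32.465
M5

1 u = 1 mm; y_m = 174.973 − y.

[1] `<path>` cubic bezier, #000000→score S479 F2729: (128.812,80.932) → (122.630,90.478) → (127.483,101.354) → (139.638,110.043) → (155.363,113.030) → (170.925,106.798)

[2] `<path>` closed polygon, #0000ff→cut S875 F1305: (318.021,11.229) → (287.295,164.447) → (20.192,55.251) → (318.021,11.229) (closed)

[3] `<polyline>` line segment, #ff00ff→engrave S263 F2682: (32.546,50.542) → (244.758,64.730)

[4] `<polygon>` closed polygon, #0000ff→cut S875 F1305: (296.206,160.914) → (253.876,39.045) → (25.371,51.516) → (296.206,160.914) (closed)

[5] `<polyline>` open polyline, #ff00ff→engrave S263 F2682: (10.656,164.398) → (276.515,107.097) → (115.591,87.466) → (24.616,57.227) → (237.780,27.203) → (169.385,37.722)

[6] `<polygon>` regular polygon, #ff00ff→engrave S263 F2682: (46.670,32.465) → (34.679,133.042) → (127.776,93.138) → (46.670,32.465) (closed)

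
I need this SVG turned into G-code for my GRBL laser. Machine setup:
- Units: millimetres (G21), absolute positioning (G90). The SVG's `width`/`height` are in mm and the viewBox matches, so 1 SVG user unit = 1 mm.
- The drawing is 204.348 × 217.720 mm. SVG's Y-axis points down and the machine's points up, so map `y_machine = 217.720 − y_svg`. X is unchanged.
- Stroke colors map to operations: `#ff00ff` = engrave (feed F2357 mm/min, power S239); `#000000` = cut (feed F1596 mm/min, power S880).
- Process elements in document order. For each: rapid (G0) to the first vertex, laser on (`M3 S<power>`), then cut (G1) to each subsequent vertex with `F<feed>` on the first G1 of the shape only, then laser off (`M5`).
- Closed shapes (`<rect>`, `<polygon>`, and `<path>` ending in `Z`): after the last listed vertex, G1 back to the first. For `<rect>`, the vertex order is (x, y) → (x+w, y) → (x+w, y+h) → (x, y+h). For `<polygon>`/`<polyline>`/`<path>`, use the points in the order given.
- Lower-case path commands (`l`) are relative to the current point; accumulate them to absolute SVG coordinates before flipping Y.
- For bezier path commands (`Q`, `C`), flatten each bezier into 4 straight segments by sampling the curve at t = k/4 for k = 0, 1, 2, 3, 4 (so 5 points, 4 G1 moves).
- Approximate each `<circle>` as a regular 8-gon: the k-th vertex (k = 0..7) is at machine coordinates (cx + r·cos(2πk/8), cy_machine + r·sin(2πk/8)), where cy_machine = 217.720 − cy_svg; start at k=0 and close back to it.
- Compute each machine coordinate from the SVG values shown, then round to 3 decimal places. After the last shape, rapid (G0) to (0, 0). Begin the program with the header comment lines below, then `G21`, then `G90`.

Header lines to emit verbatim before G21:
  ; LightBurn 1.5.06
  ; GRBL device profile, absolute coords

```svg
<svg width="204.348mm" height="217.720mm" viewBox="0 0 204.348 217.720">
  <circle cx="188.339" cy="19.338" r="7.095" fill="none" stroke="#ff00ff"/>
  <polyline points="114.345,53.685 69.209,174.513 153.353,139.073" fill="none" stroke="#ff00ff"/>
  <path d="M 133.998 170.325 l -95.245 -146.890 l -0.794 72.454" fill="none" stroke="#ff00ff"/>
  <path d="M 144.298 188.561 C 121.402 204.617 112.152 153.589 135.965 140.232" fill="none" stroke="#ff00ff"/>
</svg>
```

viewBox `0 0 204.348 217.720` with mm width/height → 1 unit = 1 mm. Flip: y_m = 217.720 − y_svg.

**Shape 1** — `<circle>` circle, stroke `#ff00ff` → engrave (S239, F2357). Machine vertices: (195.434,198.382) → (193.356,203.399) → (188.339,205.477) → (183.322,203.399) → (181.244,198.382) → (183.322,193.365) → (188.339,191.287) → (193.356,193.365) → (195.434,198.382). Closed: final G1 returns to the first vertex.

**Shape 2** — `<polyline>` open polyline, stroke `#ff00ff` → engrave (S239, F2357). Machine vertices: (114.345,164.035) → (69.209,43.207) → (153.353,78.647). Open path.

**Shape 3** — `<path>` open polyline, stroke `#ff00ff` → engrave (S239, F2357). Machine vertices: (133.998,47.395) → (38.753,194.285) → (37.959,121.831). Open path.

**Shape 4** — `<path>` cubic bezier, stroke `#ff00ff` → engrave (S239, F2357). Control points (SVG): P0=(144.298,188.561), P1=(121.402,204.617), P2=(112.152,153.589), P3=(135.965,140.232); sampled at t=k/4. Machine vertices: (144.298,29.159) → (129.988,28.058) → (122.616,42.294) → (124.001,62.044) → (135.965,77.488). Open path.

; LightBurn 1.5.06
; GRBL device profile, absolute coords
G21
G90
G0 X195.434 Y198.382
M3 S239
G1 X193.356 Y203.399 F2357
G1 X188.339 Y205.477
G1 X183.322 Y203.399
G1 X181.244 Y198.382
G1 X183.322 Y193.365
G1 X188.339 Y191.287
G1 X193.356 Y193.365
G1 X195.434 Y198.382
M5
G0 X114.345 Y164.035
M3 S239
G1 X69.209 Y43.207 F2357
G1 X153.353 Y78.647
M5
G0 X133.998 Y47.395
M3 S239
G1 X38.753 Y194.285 F2357
G1 X37.959 Y121.831
M5
G0 X144.298 Y29.159
M3 S239
G1 X129.988 Y28.058 F2357
G1 X122.616 Y42.294
G1 X124.001 Y62.044
G1 X135.965 Y77.488
M5
G0 X0.000 Y0.000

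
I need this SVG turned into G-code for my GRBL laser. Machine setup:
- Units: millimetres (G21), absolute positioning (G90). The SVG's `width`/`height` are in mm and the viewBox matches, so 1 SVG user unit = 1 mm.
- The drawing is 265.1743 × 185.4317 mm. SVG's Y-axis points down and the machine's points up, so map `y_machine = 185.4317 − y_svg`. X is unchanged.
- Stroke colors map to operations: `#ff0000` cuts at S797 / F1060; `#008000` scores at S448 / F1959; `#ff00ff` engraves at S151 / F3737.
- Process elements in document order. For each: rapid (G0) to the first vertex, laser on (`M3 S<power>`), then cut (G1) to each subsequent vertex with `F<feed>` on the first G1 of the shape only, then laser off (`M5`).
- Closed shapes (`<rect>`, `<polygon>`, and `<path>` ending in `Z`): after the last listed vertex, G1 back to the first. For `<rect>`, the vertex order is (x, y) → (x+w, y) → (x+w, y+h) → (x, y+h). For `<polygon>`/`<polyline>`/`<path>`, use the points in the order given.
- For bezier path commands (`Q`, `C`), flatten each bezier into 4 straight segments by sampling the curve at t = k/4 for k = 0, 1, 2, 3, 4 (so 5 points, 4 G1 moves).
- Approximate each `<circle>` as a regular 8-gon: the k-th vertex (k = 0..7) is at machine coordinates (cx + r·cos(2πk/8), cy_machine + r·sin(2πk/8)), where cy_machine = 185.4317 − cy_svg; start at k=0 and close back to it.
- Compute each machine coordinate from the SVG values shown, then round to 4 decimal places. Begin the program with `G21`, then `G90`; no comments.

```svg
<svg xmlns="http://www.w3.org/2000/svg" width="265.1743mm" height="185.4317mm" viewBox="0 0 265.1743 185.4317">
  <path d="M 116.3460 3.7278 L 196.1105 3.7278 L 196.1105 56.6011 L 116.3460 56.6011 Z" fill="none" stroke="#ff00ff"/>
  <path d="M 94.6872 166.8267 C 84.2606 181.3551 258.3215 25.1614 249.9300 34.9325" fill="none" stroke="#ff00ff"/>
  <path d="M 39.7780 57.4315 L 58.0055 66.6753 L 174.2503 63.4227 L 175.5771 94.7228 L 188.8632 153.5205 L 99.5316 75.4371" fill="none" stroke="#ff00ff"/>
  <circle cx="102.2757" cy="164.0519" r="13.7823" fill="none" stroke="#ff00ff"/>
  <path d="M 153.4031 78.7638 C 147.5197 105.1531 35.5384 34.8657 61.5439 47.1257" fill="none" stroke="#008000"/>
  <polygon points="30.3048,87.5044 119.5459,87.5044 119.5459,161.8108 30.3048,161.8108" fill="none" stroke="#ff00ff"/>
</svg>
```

viewBox `0 0 265.1743 185.4317` with mm width/height → 1 unit = 1 mm. Flip: y_m = 185.4317 − y_svg.

**Shape 1** — `<path>` rectangle, stroke `#ff00ff` → engrave (S151, F3737). Machine vertices: (116.3460,181.7039) → (196.1105,181.7039) → (196.1105,128.8306) → (116.3460,128.8306) → (116.3460,181.7039). Closed: final G1 returns to the first vertex.

**Shape 2** — `<path>` cubic bezier, stroke `#ff00ff` → engrave (S151, F3737). Control points (SVG): P0=(94.6872,166.8267), P1=(84.2606,181.3551), P2=(258.3215,25.1614), P3=(249.9300,34.9325); sampled at t=k/4. Machine vertices: (94.6872,18.6050) → (115.7252,34.4584) → (171.5454,82.7681) → (227.7472,131.9699) → (249.9300,150.4992). Open path.

**Shape 3** — `<path>` open polyline, stroke `#ff00ff` → engrave (S151, F3737). Machine vertices: (39.7780,128.0002) → (58.0055,118.7564) → (174.2503,122.0090) → (175.5771,90.7089) → (188.8632,31.9112) → (99.5316,109.9946). Open path.

**Shape 4** — `<circle>` circle, stroke `#ff00ff` → engrave (S151, F3737). Machine vertices: (116.0580,21.3798) → (112.0213,31.1254) → (102.2757,35.1621) → (92.5301,31.1254) → (88.4934,21.3798) → (92.5301,11.6342) → (102.2757,7.5975) → (112.0213,11.6342) → (116.0580,21.3798). Closed: final G1 returns to the first vertex.

**Shape 5** — `<path>` cubic bezier, stroke `#008000` → score (S448, F1959). Control points (SVG): P0=(153.4031,78.7638), P1=(147.5197,105.1531), P2=(35.5384,34.8657), P3=(61.5439,47.1257); sampled at t=k/4. Machine vertices: (153.4031,106.6679) → (132.9110,102.2024) → (95.5152,117.1885) → (64.0985,134.8237) → (61.5439,138.3060). Open path.

**Shape 6** — `<polygon>` rectangle, stroke `#ff00ff` → engrave (S151, F3737). Machine vertices: (30.3048,97.9273) → (119.5459,97.9273) → (119.5459,23.6209) → (30.3048,23.6209) → (30.3048,97.9273). Closed: final G1 returns to the first vertex.

G21
G90
G0 X116.3460 Y181.7039
M3 S151
G1 X196.1105 Y181.7039 F3737
G1 X196.1105 Y128.8306
G1 X116.3460 Y128.8306
G1 X116.3460 Y181.7039
M5
G0 X94.6872 Y18.6050
M3 S151
G1 X115.7252 Y34.4584 F3737
G1 X171.5454 Y82.7681
G1 X227.7472 Y131.9699
G1 X249.9300 Y150.4992
M5
G0 X39.7780 Y128.0002
M3 S151
G1 X58.0055 Y118.7564 F3737
G1 X174.2503 Y122.0090
G1 X175.5771 Y90.7089
G1 X188.8632 Y31.9112
G1 X99.5316 Y109.9946
M5
G0 X116.0580 Y21.3798
M3 S151
G1 X112.0213 Y31.1254 F3737
G1 X102.2757 Y35.1621
G1 X92.5301 Y31.1254
G1 X88.4934 Y21.3798
G1 X92.5301 Y11.6342
G1 X102.2757 Y7.5975
G1 X112.0213 Y11.6342
G1 X116.0580 Y21.3798
M5
G0 X153.4031 Y106.6679
M3 S448
G1 X132.9110 Y102.2024 F1959
G1 X95.5152 Y117.1885
G1 X64.0985 Y134.8237
G1 X61.5439 Y138.3060
M5
G0 X30.3048 Y97.9273
M3 S151
G1 X119.5459 Y97.9273 F3737
G1 X119.5459 Y23.6209
G1 X30.3048 Y23.6209
G1 X30.3048 Y97.9273
M5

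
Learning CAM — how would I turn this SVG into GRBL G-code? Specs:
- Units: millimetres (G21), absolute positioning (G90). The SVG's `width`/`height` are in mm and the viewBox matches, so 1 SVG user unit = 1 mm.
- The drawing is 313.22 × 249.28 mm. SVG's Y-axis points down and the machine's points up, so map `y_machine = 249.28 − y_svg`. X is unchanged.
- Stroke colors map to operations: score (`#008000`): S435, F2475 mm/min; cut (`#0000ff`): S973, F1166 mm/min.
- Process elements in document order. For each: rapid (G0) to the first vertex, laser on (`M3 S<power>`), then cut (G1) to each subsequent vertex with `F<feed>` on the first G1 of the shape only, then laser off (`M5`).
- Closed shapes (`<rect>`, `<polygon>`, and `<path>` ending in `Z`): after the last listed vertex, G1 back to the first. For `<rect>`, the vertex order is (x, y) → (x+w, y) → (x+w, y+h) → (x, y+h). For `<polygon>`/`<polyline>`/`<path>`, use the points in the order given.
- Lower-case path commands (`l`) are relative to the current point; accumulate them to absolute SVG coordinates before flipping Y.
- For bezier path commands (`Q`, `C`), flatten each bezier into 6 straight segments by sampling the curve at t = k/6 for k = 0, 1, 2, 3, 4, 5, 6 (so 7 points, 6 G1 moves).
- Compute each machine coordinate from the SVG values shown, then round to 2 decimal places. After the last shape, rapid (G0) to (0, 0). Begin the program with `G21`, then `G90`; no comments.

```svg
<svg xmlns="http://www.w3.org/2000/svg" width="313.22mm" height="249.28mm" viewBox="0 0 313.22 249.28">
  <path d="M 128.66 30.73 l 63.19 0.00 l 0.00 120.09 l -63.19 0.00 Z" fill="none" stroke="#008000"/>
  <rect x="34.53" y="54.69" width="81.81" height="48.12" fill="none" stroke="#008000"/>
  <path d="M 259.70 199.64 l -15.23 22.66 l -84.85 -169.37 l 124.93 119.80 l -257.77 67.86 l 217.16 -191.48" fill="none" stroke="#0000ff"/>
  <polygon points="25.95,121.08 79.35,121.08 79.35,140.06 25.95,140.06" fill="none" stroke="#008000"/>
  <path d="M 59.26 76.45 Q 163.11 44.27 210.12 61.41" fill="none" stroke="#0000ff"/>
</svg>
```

Since the viewBox matches the mm dimensions, user units are millimetres directly. The only transform is the Y-flip y_m = 249.28 − y_svg.

Shape 1 is a rectangle drawn with `<path>`. Its stroke #008000 means score at S435, F2475. After flipping Y the toolpath is (128.66,218.55) → (191.85,218.55) → (191.85,98.46) → (128.66,98.46) → (128.66,218.55), returning to the start.

Shape 2 is a rectangle drawn with `<rect>`. Its stroke #008000 means score at S435, F2475. After flipping Y the toolpath is (34.53,194.59) → (116.34,194.59) → (116.34,146.47) → (34.53,146.47) → (34.53,194.59), returning to the start.

Shape 3 is a open polyline drawn with `<path>`. Its stroke #0000ff means cut at S973, F1166. After flipping Y the toolpath is (259.70,49.64) → (244.47,26.98) → (159.62,196.35) → (284.55,76.55) → (26.78,8.69) → (243.94,200.17).

Shape 4 is a rectangle drawn with `<polygon>`. Its stroke #008000 means score at S435, F2475. After flipping Y the toolpath is (25.95,128.20) → (79.35,128.20) → (79.35,109.22) → (25.95,109.22) → (25.95,128.20), returning to the start.

Shape 5 is a quadratic bezier drawn with `<path>`. Its stroke #0000ff means cut at S973, F1166. After flipping Y the toolpath is (59.26,172.83) → (92.30,182.19) → (122.18,188.80) → (148.90,192.68) → (172.46,193.82) → (192.87,192.21) → (210.12,187.87).

G21
G90
G0 X128.66 Y218.55
M3 S435
G1 X191.85 Y218.55 F2475
G1 X191.85 Y98.46
G1 X128.66 Y98.46
G1 X128.66 Y218.55
M5
G0 X34.53 Y194.59
M3 S435
G1 X116.34 Y194.59 F2475
G1 X116.34 Y146.47
G1 X34.53 Y146.47
G1 X34.53 Y194.59
M5
G0 X259.70 Y49.64
M3 S973
G1 X244.47 Y26.98 F1166
G1 X159.62 Y196.35
G1 X284.55 Y76.55
G1 X26.78 Y8.69
G1 X243.94 Y200.17
M5
G0 X25.95 Y128.20
M3 S435
G1 X79.35 Y128.20 F2475
G1 X79.35 Y109.22
G1 X25.95 Y109.22
G1 X25.95 Y128.20
M5
G0 X59.26 Y172.83
M3 S973
G1 X92.30 Y182.19 F1166
G1 X122.18 Y188.80
G1 X148.90 Y192.68
G1 X172.46 Y193.82
G1 X192.87 Y192.21
G1 X210.12 Y187.87
M5
G0 X0.00 Y0.00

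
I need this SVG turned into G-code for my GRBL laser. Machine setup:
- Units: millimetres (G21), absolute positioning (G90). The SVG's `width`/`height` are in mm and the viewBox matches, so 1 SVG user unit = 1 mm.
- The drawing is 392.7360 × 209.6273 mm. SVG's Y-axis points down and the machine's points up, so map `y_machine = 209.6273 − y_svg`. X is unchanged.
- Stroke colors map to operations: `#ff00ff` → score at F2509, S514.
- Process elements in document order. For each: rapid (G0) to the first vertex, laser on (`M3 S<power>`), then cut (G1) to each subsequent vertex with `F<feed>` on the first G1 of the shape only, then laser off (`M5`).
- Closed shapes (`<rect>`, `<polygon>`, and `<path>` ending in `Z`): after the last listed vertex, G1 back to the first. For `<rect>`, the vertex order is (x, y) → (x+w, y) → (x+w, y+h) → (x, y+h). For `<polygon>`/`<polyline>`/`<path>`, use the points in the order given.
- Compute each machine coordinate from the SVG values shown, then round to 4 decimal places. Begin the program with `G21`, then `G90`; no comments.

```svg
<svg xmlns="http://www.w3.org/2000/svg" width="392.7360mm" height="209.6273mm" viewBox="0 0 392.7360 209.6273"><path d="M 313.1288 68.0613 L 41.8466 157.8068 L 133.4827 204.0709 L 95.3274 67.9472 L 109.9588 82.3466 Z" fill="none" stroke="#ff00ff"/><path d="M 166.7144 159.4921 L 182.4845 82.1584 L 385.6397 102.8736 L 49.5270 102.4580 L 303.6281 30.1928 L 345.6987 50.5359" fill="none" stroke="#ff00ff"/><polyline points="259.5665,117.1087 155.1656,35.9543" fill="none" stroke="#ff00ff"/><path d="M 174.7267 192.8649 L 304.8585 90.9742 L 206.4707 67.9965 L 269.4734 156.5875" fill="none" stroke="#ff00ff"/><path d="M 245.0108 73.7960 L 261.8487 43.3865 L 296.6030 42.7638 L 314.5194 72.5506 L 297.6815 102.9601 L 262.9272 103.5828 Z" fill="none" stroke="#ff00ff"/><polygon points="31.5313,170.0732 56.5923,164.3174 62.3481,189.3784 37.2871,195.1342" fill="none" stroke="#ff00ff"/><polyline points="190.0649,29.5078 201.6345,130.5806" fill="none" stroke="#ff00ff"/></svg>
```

G21
G90
G0 X313.1288 Y141.5660
M3 S514
G1 X41.8466 Y51.8205 F2509
G1 X133.4827 Y5.5564
G1 X95.3274 Y141.6801
G1 X109.9588 Y127.2807
G1 X313.1288 Y141.5660
M5
G0 X166.7144 Y50.1352
M3 S514
G1 X182.4845 Y127.4689 F2509
G1 X385.6397 Y106.7537
G1 X49.5270 Y107.1693
G1 X303.6281 Y179.4345
G1 X345.6987 Y159.0914
M5
G0 X259.5665 Y92.5186
M3 S514
G1 X155.1656 Y173.6730 F2509
M5
G0 X174.7267 Y16.7624
M3 S514
G1 X304.8585 Y118.6531 F2509
G1 X206.4707 Y141.6308
G1 X269.4734 Y53.0398
M5
G0 X245.0108 Y135.8313
M3 S514
G1 X261.8487 Y166.2408 F2509
G1 X296.6030 Y166.8635
G1 X314.5194 Y137.0767
G1 X297.6815 Y106.6672
G1 X262.9272 Y106.0445
G1 X245.0108 Y135.8313
M5
G0 X31.5313 Y39.5541
M3 S514
G1 X56.5923 Y45.3099 F2509
G1 X62.3481 Y20.2489
G1 X37.2871 Y14.4931
G1 X31.5313 Y39.5541
M5
G0 X190.0649 Y180.1195
M3 S514
G1 X201.6345 Y79.0467 F2509
M5

viewBox `0 0 392.7360 209.6273` with mm width/height → 1 unit = 1 mm. Flip: y_m = 209.6273 − y_svg.

**Shape 1** — `<path>` closed polygon, stroke `#ff00ff` → score (S514, F2509). Machine vertices: (313.1288,141.5660) → (41.8466,51.8205) → (133.4827,5.5564) → (95.3274,141.6801) → (109.9588,127.2807) → (313.1288,141.5660). Closed: final G1 returns to the first vertex.

**Shape 2** — `<path>` open polyline, stroke `#ff00ff` → score (S514, F2509). Machine vertices: (166.7144,50.1352) → (182.4845,127.4689) → (385.6397,106.7537) → (49.5270,107.1693) → (303.6281,179.4345) → (345.6987,159.0914). Open path.

**Shape 3** — `<polyline>` line segment, stroke `#ff00ff` → score (S514, F2509). Machine vertices: (259.5665,92.5186) → (155.1656,173.6730). Open path.

**Shape 4** — `<path>` open polyline, stroke `#ff00ff` → score (S514, F2509). Machine vertices: (174.7267,16.7624) → (304.8585,118.6531) → (206.4707,141.6308) → (269.4734,53.0398). Open path.

**Shape 5** — `<path>` regular polygon, stroke `#ff00ff` → score (S514, F2509). Machine vertices: (245.0108,135.8313) → (261.8487,166.2408) → (296.6030,166.8635) → (314.5194,137.0767) → (297.6815,106.6672) → (262.9272,106.0445) → (245.0108,135.8313). Closed: final G1 returns to the first vertex.

**Shape 6** — `<polygon>` regular polygon, stroke `#ff00ff` → score (S514, F2509). Machine vertices: (31.5313,39.5541) → (56.5923,45.3099) → (62.3481,20.2489) → (37.2871,14.4931) → (31.5313,39.5541). Closed: final G1 returns to the first vertex.

**Shape 7** — `<polyline>` line segment, stroke `#ff00ff` → score (S514, F2509). Machine vertices: (190.0649,180.1195) → (201.6345,79.0467). Open path.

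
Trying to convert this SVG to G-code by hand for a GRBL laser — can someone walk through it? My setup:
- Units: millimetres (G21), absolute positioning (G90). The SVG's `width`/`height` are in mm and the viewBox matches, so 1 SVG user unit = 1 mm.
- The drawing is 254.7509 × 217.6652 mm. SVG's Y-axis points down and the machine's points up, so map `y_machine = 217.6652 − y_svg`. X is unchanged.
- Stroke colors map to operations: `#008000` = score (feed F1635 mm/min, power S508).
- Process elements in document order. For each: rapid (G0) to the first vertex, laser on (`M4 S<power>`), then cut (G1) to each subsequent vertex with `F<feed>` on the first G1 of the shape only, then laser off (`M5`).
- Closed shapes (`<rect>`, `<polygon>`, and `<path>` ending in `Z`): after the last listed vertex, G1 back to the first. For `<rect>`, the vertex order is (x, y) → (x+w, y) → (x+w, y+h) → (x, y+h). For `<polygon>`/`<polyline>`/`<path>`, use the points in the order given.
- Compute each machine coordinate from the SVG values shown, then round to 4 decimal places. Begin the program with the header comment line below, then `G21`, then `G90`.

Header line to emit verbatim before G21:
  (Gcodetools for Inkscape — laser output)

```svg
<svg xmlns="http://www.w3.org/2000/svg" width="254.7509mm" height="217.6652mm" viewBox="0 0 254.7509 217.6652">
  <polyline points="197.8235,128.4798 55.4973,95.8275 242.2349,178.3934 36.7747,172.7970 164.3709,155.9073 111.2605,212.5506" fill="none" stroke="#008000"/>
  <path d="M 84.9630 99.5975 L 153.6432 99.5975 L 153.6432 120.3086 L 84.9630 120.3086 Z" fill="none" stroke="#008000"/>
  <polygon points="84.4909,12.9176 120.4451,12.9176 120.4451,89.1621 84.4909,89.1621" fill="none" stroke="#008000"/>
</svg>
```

Since the viewBox matches the mm dimensions, user units are millimetres directly. The only transform is the Y-flip y_m = 217.6652 − y_svg.

Shape 1 is a open polyline drawn with `<polyline>`. Its stroke #008000 means score at S508, F1635. After flipping Y the toolpath is (197.8235,89.1854) → (55.4973,121.8377) → (242.2349,39.2718) → (36.7747,44.8682) → (164.3709,61.7579) → (111.2605,5.1146).

Shape 2 is a rectangle drawn with `<path>`. Its stroke #008000 means score at S508, F1635. After flipping Y the toolpath is (84.9630,118.0677) → (153.6432,118.0677) → (153.6432,97.3566) → (84.9630,97.3566) → (84.9630,118.0677), returning to the start.

Shape 3 is a rectangle drawn with `<polygon>`. Its stroke #008000 means score at S508, F1635. After flipping Y the toolpath is (84.4909,204.7476) → (120.4451,204.7476) → (120.4451,128.5031) → (84.4909,128.5031) → (84.4909,204.7476), returning to the start.

(Gcodetools for Inkscape — laser output)
G21
G90
G0 X197.8235 Y89.1854
M4 S508
G1 X55.4973 Y121.8377 F1635
G1 X242.2349 Y39.2718
G1 X36.7747 Y44.8682
G1 X164.3709 Y61.7579
G1 X111.2605 Y5.1146
M5
G0 X84.9630 Y118.0677
M4 S508
G1 X153.6432 Y118.0677 F1635
G1 X153.6432 Y97.3566
G1 X84.9630 Y97.3566
G1 X84.9630 Y118.0677
M5
G0 X84.4909 Y204.7476
M4 S508
G1 X120.4451 Y204.7476 F1635
G1 X120.4451 Y128.5031
G1 X84.4909 Y128.5031
G1 X84.4909 Y204.7476
M5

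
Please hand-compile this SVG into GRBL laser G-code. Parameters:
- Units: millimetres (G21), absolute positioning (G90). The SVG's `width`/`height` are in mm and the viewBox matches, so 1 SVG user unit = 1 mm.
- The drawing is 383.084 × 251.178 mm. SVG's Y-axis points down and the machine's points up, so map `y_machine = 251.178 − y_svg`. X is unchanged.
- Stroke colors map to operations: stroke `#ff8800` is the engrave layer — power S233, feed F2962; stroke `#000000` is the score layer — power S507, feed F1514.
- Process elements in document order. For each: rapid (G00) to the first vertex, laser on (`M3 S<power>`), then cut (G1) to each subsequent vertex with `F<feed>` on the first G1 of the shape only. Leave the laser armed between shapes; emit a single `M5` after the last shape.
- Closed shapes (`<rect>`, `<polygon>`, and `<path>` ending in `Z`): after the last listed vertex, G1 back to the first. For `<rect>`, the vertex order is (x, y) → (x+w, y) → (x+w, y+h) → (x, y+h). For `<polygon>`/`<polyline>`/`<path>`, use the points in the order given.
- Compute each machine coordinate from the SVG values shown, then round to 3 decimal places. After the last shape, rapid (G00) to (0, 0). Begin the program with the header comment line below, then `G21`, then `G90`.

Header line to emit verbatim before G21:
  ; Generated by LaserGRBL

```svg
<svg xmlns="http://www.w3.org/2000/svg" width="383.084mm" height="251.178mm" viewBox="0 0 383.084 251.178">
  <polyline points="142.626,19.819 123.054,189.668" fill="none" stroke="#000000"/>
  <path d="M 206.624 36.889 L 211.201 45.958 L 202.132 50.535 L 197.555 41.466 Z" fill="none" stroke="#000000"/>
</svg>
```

1 u = 1 mm; y_m = 251.178 − y.

[1] `<polyline>` line segment, #000000→score S507 F1514: (142.626,231.359) → (123.054,61.510)

[2] `<path>` regular polygon, #000000→score S507 F1514: (206.624,214.289) → (211.201,205.220) → (202.132,200.643) → (197.555,209.712) → (206.624,214.289) (closed)

; Generated by LaserGRBL
G21
G90
G00 X142.626 Y231.359
M3 S507
G1 X123.054 Y61.510 F1514
G00 X206.624 Y214.289
M3 S507
G1 X211.201 Y205.220 F1514
G1 X202.132 Y200.643
G1 X197.555 Y209.712
G1 X206.624 Y214.289
M5
G00 X0.000 Y0.000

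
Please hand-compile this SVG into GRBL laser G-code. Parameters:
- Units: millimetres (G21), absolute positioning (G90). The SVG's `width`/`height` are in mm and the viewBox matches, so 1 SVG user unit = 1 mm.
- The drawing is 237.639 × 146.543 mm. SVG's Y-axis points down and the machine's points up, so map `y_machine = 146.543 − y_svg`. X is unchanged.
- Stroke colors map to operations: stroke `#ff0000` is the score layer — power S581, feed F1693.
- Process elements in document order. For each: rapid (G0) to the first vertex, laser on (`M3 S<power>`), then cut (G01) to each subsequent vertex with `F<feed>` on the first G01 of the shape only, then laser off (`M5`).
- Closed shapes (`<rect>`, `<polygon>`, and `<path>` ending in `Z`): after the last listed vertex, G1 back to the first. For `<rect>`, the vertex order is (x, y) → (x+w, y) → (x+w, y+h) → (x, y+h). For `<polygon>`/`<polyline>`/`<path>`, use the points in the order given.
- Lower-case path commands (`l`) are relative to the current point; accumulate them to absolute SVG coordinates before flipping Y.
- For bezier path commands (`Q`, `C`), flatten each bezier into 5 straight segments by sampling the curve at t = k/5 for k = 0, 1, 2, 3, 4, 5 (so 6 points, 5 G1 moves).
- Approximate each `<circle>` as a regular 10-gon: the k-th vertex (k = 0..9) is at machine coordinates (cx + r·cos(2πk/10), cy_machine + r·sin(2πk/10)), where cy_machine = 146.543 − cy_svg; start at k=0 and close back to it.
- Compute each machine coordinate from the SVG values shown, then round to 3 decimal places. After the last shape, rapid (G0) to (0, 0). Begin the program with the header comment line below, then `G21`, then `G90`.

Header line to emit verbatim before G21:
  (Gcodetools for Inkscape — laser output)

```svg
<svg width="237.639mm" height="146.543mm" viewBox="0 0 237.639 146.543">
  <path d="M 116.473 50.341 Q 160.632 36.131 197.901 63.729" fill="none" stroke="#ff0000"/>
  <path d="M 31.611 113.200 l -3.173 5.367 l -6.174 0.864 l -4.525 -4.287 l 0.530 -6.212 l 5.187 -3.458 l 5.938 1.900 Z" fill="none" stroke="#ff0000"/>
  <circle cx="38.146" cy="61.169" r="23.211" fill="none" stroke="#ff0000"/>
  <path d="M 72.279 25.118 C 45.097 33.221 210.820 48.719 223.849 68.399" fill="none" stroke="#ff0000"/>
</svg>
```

Since the viewBox matches the mm dimensions, user units are millimetres directly. The only transform is the Y-flip y_m = 146.543 − y_svg.

Shape 1 is a quadratic bezier drawn with `<path>`. Its stroke #ff0000 means score at S581, F1693. After flipping Y the toolpath is (116.473,96.202) → (133.861,100.214) → (150.698,100.881) → (166.983,98.203) → (182.718,92.181) → (197.901,82.814).

Shape 2 is a regular polygon drawn with `<path>`. Its stroke #ff0000 means score at S581, F1693. After flipping Y the toolpath is (31.611,33.343) → (28.438,27.976) → (22.264,27.112) → (17.739,31.399) → (18.269,37.611) → (23.456,41.069) → (29.394,39.169) → (31.611,33.343), returning to the start.

Shape 3 is a circle drawn with `<circle>`. Its stroke #ff0000 means score at S581, F1693. After flipping Y the toolpath is (61.357,85.374) → (56.924,99.017) → (45.319,107.449) → (30.973,107.449) → (19.368,99.017) → (14.935,85.374) → (19.368,71.731) → (30.973,63.299) → (45.319,63.299) → (56.924,71.731) → (61.357,85.374), returning to the start.

Shape 4 is a cubic bezier drawn with `<path>`. Its stroke #ff0000 means score at S581, F1693. After flipping Y the toolpath is (72.279,121.425) → (76.354,115.702) → (110.137,108.357) → (157.039,99.547) → (200.473,89.424) → (223.849,78.144).

(Gcodetools for Inkscape — laser output)
G21
G90
G0 X116.473 Y96.202
M3 S581
G01 X133.861 Y100.214 F1693
G01 X150.698 Y100.881
G01 X166.983 Y98.203
G01 X182.718 Y92.181
G01 X197.901 Y82.814
M5
G0 X31.611 Y33.343
M3 S581
G01 X28.438 Y27.976 F1693
G01 X22.264 Y27.112
G01 X17.739 Y31.399
G01 X18.269 Y37.611
G01 X23.456 Y41.069
G01 X29.394 Y39.169
G01 X31.611 Y33.343
M5
G0 X61.357 Y85.374
M3 S581
G01 X56.924 Y99.017 F1693
G01 X45.319 Y107.449
G01 X30.973 Y107.449
G01 X19.368 Y99.017
G01 X14.935 Y85.374
G01 X19.368 Y71.731
G01 X30.973 Y63.299
G01 X45.319 Y63.299
G01 X56.924 Y71.731
G01 X61.357 Y85.374
M5
G0 X72.279 Y121.425
M3 S581
G01 X76.354 Y115.702 F1693
G01 X110.137 Y108.357
G01 X157.039 Y99.547
G01 X200.473 Y89.424
G01 X223.849 Y78.144
M5
G0 X0.000 Y0.000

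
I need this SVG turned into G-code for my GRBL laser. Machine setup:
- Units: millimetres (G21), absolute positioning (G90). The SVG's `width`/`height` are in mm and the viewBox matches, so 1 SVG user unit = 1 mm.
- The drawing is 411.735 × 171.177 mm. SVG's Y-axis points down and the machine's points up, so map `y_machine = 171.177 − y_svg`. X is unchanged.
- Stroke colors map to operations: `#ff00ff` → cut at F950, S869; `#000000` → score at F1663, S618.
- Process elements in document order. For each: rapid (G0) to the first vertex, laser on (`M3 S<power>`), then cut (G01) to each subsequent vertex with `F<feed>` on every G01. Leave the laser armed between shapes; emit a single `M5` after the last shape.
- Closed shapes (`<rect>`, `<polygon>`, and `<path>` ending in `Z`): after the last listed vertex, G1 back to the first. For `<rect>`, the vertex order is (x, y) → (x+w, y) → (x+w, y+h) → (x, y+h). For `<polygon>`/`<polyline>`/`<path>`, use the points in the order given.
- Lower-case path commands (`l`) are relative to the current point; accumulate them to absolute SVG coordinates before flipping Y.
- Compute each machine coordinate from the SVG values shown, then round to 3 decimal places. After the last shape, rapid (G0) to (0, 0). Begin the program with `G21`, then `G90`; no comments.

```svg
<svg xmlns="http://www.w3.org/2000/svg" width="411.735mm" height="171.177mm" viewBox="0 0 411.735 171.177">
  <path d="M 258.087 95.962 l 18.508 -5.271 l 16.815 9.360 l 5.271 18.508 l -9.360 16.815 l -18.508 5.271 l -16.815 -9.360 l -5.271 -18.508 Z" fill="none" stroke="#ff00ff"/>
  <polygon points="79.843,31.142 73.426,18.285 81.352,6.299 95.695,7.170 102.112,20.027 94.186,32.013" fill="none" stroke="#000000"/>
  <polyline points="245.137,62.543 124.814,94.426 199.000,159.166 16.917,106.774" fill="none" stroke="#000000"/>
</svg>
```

G21
G90
G0 X258.087 Y75.215
M3 S869
G01 X276.595 Y80.486 F950
G01 X293.410 Y71.126 F950
G01 X298.681 Y52.618 F950
G01 X289.321 Y35.803 F950
G01 X270.813 Y30.532 F950
G01 X253.998 Y39.892 F950
G01 X248.727 Y58.400 F950
G01 X258.087 Y75.215 F950
G0 X79.843 Y140.035
M3 S618
G01 X73.426 Y152.892 F1663
G01 X81.352 Y164.878 F1663
G01 X95.695 Y164.007 F1663
G01 X102.112 Y151.150 F1663
G01 X94.186 Y139.164 F1663
G01 X79.843 Y140.035 F1663
G0 X245.137 Y108.634
M3 S618
G01 X124.814 Y76.751 F1663
G01 X199.000 Y12.011 F1663
G01 X16.917 Y64.403 F1663
M5
G0 X0.000 Y0.000

Since the viewBox matches the mm dimensions, user units are millimetres directly. The only transform is the Y-flip y_m = 171.177 − y_svg.

Shape 1 is a regular polygon drawn with `<path>`. Its stroke #ff00ff means cut at S869, F950. After flipping Y the toolpath is (258.087,75.215) → (276.595,80.486) → (293.410,71.126) → (298.681,52.618) → (289.321,35.803) → (270.813,30.532) → (253.998,39.892) → (248.727,58.400) → (258.087,75.215), returning to the start.

Shape 2 is a regular polygon drawn with `<polygon>`. Its stroke #000000 means score at S618, F1663. After flipping Y the toolpath is (79.843,140.035) → (73.426,152.892) → (81.352,164.878) → (95.695,164.007) → (102.112,151.150) → (94.186,139.164) → (79.843,140.035), returning to the start.

Shape 3 is a open polyline drawn with `<polyline>`. Its stroke #000000 means score at S618, F1663. After flipping Y the toolpath is (245.137,108.634) → (124.814,76.751) → (199.000,12.011) → (16.917,64.403).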